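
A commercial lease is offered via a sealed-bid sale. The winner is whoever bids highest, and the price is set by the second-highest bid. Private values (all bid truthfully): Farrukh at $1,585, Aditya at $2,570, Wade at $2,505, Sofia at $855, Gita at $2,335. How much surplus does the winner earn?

$65

Ordered from highest: Aditya $2,570, then Wade $2,505, then Gita $2,335, then Farrukh $1,585, then Sofia $855.
Aditya wins with the top bid and pays the second-highest, $2,505.
Surplus = $2,570 − $2,505 = $65.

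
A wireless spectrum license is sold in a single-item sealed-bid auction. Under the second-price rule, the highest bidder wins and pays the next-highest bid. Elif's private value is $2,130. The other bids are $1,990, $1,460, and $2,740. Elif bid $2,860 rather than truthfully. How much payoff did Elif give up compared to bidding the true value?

The highest competing bid is $2,740.
Bidding truthfully at $2,130: the top bid is $2,740 (a rival), so Elif loses. Payoff = $0.
Bidding $2,860: Elif has the top bid, wins, and pays the second-highest bid $2,740. Payoff = $2,130 − $2,740 = -$610.
Regret = truthful payoff − actual payoff = $0 − -$610 = $610.

Regret: $610.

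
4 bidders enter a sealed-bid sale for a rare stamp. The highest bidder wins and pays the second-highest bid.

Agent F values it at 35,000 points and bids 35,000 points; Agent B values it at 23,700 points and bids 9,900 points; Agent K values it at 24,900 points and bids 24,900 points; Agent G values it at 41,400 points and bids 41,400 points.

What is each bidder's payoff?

Payoffs: Agent F 0 points, Agent B 0 points, Agent K 0 points, Agent G 6,400 points.

Ranking the bids: Agent G 41,400 points > Agent F 35,000 points > Agent K 24,900 points > Agent B 9,900 points.
Agent G has the top bid and wins; the price is the second-highest bid, 35,000 points.
Agent G's payoff = 41,400 points − 35,000 points = 6,400 points. All other bidders lose, so their payoff is 0.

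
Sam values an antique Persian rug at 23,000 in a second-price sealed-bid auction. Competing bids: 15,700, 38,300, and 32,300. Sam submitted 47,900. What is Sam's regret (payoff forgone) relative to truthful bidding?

15,300

The highest competing bid is 38,300.
Bidding truthfully at 23,000: the top bid is 38,300 (a rival), so Sam loses. Payoff = 0.
Bidding 47,900: Sam has the top bid, wins, and pays the second-highest bid 38,300. Payoff = 23,000 − 38,300 = -15,300.
Regret = truthful payoff − actual payoff = 0 − -15,300 = 15,300.
Deviating from a truthful bid can only lose payoff in a second-price auction — never gain.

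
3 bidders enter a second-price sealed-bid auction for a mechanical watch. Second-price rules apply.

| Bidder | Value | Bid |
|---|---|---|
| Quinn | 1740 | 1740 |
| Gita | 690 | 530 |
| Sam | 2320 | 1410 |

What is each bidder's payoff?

Payoffs: Quinn 330, Gita 0, Sam 0.

Bids in descending order: Quinn 1740, then Sam 1410, then Gita 530.
Quinn has the top bid and wins; the price is the second-highest bid, 1410.
Quinn's payoff = 1740 − 1410 = 330. All other bidders lose, so their payoff is 0.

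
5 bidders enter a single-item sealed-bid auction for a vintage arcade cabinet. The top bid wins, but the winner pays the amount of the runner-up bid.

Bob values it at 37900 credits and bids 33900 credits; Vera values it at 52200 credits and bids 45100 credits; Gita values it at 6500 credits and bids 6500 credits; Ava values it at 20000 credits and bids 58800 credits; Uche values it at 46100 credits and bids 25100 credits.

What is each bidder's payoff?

Payoffs: Bob 0 credits, Vera 0 credits, Gita 0 credits, Ava -25100 credits, Uche 0 credits.

Ordered from highest: Ava 58800 credits; Vera 45100 credits; Bob 33900 credits; Uche 25100 credits; Gita 6500 credits.
Ava has the top bid and wins; the price is the second-highest bid, 45100 credits.
Ava's payoff = 20000 credits − 45100 credits = -25100 credits. All other bidders lose, so their payoff is 0.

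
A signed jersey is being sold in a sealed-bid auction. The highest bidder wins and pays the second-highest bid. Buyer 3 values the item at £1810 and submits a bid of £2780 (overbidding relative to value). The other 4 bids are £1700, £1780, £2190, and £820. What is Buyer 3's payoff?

Highest competing bid: £2190.
Buyer 3's bid £2780 is the highest overall, so Buyer 3 wins and pays the second-highest bid, £2190.
Payoff = value − price = £1810 − £2190 = -£380.

-£380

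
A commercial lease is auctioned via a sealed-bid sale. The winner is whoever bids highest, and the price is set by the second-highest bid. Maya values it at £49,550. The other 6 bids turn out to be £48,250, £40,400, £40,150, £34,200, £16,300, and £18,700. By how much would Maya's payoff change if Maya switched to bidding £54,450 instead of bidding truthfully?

Payoff change: £0.

The highest competing bid is £48,250.
Bidding truthfully at £49,550: Maya has the top bid, wins, and pays the second-highest bid £48,250. Payoff = £49,550 − £48,250 = £1,300.
Bidding £54,450: Maya has the top bid, wins, and pays the second-highest bid £48,250. Payoff = £49,550 − £48,250 = £1,300.
Change = £1,300 − £1,300 = £0.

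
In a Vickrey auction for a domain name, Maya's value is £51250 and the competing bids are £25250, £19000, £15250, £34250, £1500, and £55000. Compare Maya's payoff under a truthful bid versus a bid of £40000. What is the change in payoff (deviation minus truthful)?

Payoff change: £0.

The highest competing bid is £55000.
Bidding truthfully at £51250: the top bid is £55000 (a rival), so Maya loses. Payoff = £0.
Bidding £40000: the top bid is £55000 (a rival), so Maya loses. Payoff = £0.
Change = £0 − £0 = £0.
The bid only affects whether you win, not the price — here both bids land on the same side of the top rival bid, so the deviation is payoff-neutral.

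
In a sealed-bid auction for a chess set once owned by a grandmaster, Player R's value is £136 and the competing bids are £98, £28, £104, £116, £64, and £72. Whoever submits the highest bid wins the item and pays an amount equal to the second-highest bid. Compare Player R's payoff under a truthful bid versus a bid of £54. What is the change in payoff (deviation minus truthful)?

Change in payoff: -£20.

The highest competing bid is £116.
Bidding truthfully at £136: Player R has the top bid, wins, and pays the second-highest bid £116. Payoff = £136 − £116 = £20.
Bidding £54: the top bid is £116 (a rival), so Player R loses. Payoff = £0.
Change = £0 − £20 = -£20.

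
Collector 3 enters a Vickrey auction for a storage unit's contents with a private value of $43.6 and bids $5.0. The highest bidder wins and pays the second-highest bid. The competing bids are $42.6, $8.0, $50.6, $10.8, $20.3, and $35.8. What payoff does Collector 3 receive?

The bidder's payoff: $0.0.

Highest competing bid: $50.6.
Collector 3's bid $5.0 is not the highest, so Collector 3 loses, pays nothing, and earns zero payoff.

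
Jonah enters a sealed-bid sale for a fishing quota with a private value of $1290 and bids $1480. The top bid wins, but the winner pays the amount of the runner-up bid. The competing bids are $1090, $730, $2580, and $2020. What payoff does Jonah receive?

$0

Highest competing bid: $2580.
Jonah's bid $1480 is not the highest, so Jonah loses, pays nothing, and earns zero payoff.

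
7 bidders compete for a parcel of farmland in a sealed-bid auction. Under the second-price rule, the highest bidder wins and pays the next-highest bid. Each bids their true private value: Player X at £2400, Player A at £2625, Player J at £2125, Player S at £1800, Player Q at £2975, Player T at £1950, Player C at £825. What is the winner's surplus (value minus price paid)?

Ordered from highest: Player Q £2975 > Player A £2625 > Player X £2400 > Player J £2125 > Player T £1950 > Player S £1800 > Player C £825.
Player Q wins with the top bid and pays the second-highest, £2625.
Surplus = £2975 − £2625 = £350.

£350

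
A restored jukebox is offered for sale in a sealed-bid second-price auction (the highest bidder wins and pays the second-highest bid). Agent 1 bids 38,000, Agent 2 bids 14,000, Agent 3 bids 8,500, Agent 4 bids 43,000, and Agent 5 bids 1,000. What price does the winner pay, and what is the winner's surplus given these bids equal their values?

Price 38,000; surplus 5,000.

Ranking the bids: Agent 4 43,000, then Agent 1 38,000, then Agent 2 14,000, then Agent 3 8,500, then Agent 5 1,000.
Agent 4 is the highest bidder, so Agent 4 wins.
Under the second-price rule, the price is the second-highest bid: 38,000.
Surplus = 43,000 − 38,000 = 5,000.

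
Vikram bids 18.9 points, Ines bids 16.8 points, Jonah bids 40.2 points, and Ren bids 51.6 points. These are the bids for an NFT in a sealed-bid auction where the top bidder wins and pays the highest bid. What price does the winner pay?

Ordered from highest: Ren 51.6 points > Jonah 40.2 points > Vikram 18.9 points > Ines 16.8 points.
Ren is the highest bidder, so Ren wins.
Under the first-price rule, the price is the highest bid: 51.6 points.

51.6 points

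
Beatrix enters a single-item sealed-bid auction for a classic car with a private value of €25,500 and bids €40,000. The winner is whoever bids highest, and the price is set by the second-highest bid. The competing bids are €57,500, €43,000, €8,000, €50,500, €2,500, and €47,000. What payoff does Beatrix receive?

Payoff = €0.

Highest competing bid: €57,500.
Beatrix's bid €40,000 is not the highest, so Beatrix loses, pays nothing, and earns zero payoff.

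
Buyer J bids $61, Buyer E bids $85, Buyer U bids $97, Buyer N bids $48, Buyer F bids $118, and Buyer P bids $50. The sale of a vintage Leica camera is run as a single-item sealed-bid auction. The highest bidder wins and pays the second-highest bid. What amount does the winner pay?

Ordered from highest: Buyer F $118, then Buyer U $97, then Buyer E $85, then Buyer J $61, then Buyer P $50, then Buyer N $48.
Buyer F has the highest bid, so Buyer F wins.
The second-highest bid is $97, so that is what Buyer F pays.

Price paid: $97.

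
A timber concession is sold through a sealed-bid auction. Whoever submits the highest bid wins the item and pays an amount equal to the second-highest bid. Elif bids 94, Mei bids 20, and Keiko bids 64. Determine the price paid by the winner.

64

Ranking the bids: Elif 94, then Keiko 64, then Mei 20.
Elif has the highest bid, so Elif wins.
The second-highest bid is 64, so that is what Elif pays.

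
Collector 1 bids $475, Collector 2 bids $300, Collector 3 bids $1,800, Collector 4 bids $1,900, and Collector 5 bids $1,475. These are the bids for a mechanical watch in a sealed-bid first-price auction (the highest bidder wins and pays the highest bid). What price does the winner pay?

Bids in descending order: Collector 4 $1,900 > Collector 3 $1,800 > Collector 5 $1,475 > Collector 1 $475 > Collector 2 $300.
Collector 4 is the highest bidder, so Collector 4 wins.
Under the first-price rule, the price is the highest bid: $1,900.

The winner pays $1,900.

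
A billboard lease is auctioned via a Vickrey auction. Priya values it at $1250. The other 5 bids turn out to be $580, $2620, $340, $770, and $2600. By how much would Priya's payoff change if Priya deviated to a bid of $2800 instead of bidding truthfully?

Payoff change: -$1370.

The highest competing bid is $2620.
Bidding truthfully at $1250: the top bid is $2620 (a rival), so Priya loses. Payoff = $0.
Bidding $2800: Priya has the top bid, wins, and pays the second-highest bid $2620. Payoff = $1250 − $2620 = -$1370.
Change = -$1370 − $0 = -$1370.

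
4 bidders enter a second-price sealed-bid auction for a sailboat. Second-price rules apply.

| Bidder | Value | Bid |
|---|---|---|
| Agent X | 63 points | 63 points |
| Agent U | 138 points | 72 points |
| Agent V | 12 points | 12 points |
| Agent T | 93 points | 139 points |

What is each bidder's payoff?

Bids in descending order: Agent T 139 points, then Agent U 72 points, then Agent X 63 points, then Agent V 12 points.
Agent T has the top bid and wins; the price is the second-highest bid, 72 points.
Agent T's payoff = 93 points − 72 points = 21 points. All other bidders lose, so their payoff is 0.

Agent X 0 points, Agent U 0 points, Agent V 0 points, Agent T 21 points.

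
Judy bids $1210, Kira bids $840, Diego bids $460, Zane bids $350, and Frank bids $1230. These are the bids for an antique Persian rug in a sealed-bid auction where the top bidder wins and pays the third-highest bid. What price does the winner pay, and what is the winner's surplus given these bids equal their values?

Sorted high to low: Frank $1230; Judy $1210; Kira $840; Diego $460; Zane $350.
Frank is the highest bidder, so Frank wins.
Under the third-price rule, the price is the third-highest bid: $840.
Surplus = $1230 − $840 = $390.

The winner pays $840 for a surplus of $390.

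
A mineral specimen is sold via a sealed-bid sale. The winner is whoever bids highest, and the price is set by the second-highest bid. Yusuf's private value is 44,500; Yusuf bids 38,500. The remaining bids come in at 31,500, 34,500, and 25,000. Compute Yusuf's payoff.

Yusuf's payoff: 10,000.

Highest competing bid: 34,500.
Yusuf's bid 38,500 is the highest overall, so Yusuf wins and pays the second-highest bid, 34,500.
Payoff = value − price = 44,500 − 34,500 = 10,000.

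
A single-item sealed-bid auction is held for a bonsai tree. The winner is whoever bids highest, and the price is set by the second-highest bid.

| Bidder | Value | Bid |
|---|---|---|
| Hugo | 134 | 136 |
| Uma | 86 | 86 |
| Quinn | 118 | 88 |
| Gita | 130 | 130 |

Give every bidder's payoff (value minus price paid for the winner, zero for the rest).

Payoffs: Hugo 4, Uma 0, Quinn 0, Gita 0.

Ranking the bids: Hugo 136; Gita 130; Quinn 88; Uma 86.
Hugo has the top bid and wins; the price is the second-highest bid, 130.
Hugo's payoff = 134 − 130 = 4. All other bidders lose, so their payoff is 0.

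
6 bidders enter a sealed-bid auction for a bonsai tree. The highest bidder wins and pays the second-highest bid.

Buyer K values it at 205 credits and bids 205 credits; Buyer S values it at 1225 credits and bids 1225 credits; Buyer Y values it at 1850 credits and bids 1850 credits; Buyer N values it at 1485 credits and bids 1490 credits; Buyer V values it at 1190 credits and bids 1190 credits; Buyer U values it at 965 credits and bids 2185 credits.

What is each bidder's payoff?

Payoffs: Buyer K 0 credits, Buyer S 0 credits, Buyer Y 0 credits, Buyer N 0 credits, Buyer V 0 credits, Buyer U -885 credits.

Ordered from highest: Buyer U 2185 credits, then Buyer Y 1850 credits, then Buyer N 1490 credits, then Buyer S 1225 credits, then Buyer V 1190 credits, then Buyer K 205 credits.
Buyer U has the top bid and wins; the price is the second-highest bid, 1850 credits.
Buyer U's payoff = 965 credits − 1850 credits = -885 credits. All other bidders lose, so their payoff is 0.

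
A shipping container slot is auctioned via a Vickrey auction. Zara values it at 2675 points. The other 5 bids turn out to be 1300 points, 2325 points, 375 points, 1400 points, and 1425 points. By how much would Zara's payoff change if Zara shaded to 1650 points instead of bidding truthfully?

Payoff change: -350 points.

The highest competing bid is 2325 points.
Bidding truthfully at 2675 points: Zara has the top bid, wins, and pays the second-highest bid 2325 points. Payoff = 2675 points − 2325 points = 350 points.
Bidding 1650 points: the top bid is 2325 points (a rival), so Zara loses. Payoff = 0 points.
Change = 0 points − 350 points = -350 points.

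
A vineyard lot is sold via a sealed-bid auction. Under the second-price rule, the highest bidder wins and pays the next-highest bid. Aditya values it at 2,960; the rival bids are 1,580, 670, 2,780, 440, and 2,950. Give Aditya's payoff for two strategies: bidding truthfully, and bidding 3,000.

The highest competing bid is 2,950.
Bidding truthfully at 2,960: Aditya has the top bid, wins, and pays the second-highest bid 2,950. Payoff = 2,960 − 2,950 = 10.
Bidding 3,000: Aditya has the top bid, wins, and pays the second-highest bid 2,950. Payoff = 2,960 − 2,950 = 10.

Truthful: 10; alternative: 10.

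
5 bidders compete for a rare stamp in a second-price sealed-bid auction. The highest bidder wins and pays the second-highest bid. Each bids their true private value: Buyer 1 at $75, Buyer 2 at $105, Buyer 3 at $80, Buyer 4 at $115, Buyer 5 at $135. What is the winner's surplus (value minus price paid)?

Winner's surplus: $20.

Sorted high to low: Buyer 5 $135, then Buyer 4 $115, then Buyer 2 $105, then Buyer 3 $80, then Buyer 1 $75.
Buyer 5 wins with the top bid and pays the second-highest, $115.
Surplus = $135 − $115 = $20.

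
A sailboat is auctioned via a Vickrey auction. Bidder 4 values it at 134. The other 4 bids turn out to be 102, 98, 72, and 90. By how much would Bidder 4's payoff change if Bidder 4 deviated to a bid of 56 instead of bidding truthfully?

The highest competing bid is 102.
Bidding truthfully at 134: Bidder 4 has the top bid, wins, and pays the second-highest bid 102. Payoff = 134 − 102 = 32.
Bidding 56: the top bid is 102 (a rival), so Bidder 4 loses. Payoff = 0.
Change = 0 − 32 = -32.
This is the dominant-strategy logic: truthful bidding weakly beats any alternative.

Payoff change: -32.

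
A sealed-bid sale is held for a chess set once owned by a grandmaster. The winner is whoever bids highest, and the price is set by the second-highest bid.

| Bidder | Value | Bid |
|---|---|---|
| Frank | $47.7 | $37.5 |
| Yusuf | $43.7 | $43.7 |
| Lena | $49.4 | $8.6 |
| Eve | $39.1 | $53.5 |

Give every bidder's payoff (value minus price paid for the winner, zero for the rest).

Sorted high to low: Eve $53.5 > Yusuf $43.7 > Frank $37.5 > Lena $8.6.
Eve has the top bid and wins; the price is the second-highest bid, $43.7.
Eve's payoff = $39.1 − $43.7 = -$4.6. All other bidders lose, so their payoff is 0.

Payoffs: Frank $0.0, Yusuf $0.0, Lena $0.0, Eve -$4.6.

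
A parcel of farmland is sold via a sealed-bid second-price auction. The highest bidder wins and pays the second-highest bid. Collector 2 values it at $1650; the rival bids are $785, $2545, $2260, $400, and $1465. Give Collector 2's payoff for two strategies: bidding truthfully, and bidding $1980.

The highest competing bid is $2545.
Bidding truthfully at $1650: the top bid is $2545 (a rival), so Collector 2 loses. Payoff = $0.
Bidding $1980: the top bid is $2545 (a rival), so Collector 2 loses. Payoff = $0.
The bid only affects whether you win, not the price — here both bids land on the same side of the top rival bid, so the deviation is payoff-neutral.

(a) $0  (b) $0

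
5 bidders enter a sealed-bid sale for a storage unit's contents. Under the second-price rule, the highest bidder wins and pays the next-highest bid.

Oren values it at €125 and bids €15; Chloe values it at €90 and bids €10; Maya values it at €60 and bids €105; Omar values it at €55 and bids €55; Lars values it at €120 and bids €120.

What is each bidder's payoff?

Bids in descending order: Lars €120 > Maya €105 > Omar €55 > Oren €15 > Chloe €10.
Lars has the top bid and wins; the price is the second-highest bid, €105.
Lars's payoff = €120 − €105 = €15. All other bidders lose, so their payoff is 0.

Payoffs: Oren €0, Chloe €0, Maya €0, Omar €0, Lars €15.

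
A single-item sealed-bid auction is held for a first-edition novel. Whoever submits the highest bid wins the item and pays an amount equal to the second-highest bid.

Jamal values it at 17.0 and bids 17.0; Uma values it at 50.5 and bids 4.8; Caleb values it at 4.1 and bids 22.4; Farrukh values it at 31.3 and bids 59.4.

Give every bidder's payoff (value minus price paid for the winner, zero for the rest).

Sorted high to low: Farrukh 59.4; Caleb 22.4; Jamal 17.0; Uma 4.8.
Farrukh has the top bid and wins; the price is the second-highest bid, 22.4.
Farrukh's payoff = 31.3 − 22.4 = 8.9. All other bidders lose, so their payoff is 0.

Jamal 0.0, Uma 0.0, Caleb 0.0, Farrukh 8.9.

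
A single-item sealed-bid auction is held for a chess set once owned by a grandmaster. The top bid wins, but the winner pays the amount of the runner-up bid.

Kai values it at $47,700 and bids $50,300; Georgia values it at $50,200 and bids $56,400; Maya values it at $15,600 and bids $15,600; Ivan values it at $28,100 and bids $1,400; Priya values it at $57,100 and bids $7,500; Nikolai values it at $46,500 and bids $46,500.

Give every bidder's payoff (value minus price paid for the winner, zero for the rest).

Ordered from highest: Georgia $56,400, then Kai $50,300, then Nikolai $46,500, then Maya $15,600, then Priya $7,500, then Ivan $1,400.
Georgia has the top bid and wins; the price is the second-highest bid, $50,300.
Georgia's payoff = $50,200 − $50,300 = -$100. All other bidders lose, so their payoff is 0.

Kai $0, Georgia -$100, Maya $0, Ivan $0, Priya $0, Nikolai $0.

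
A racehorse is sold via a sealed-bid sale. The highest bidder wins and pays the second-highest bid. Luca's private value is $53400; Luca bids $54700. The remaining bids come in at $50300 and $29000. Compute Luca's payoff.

$3100

Highest competing bid: $50300.
Luca's bid $54700 is the highest overall, so Luca wins and pays the second-highest bid, $50300.
Payoff = value − price = $53400 − $50300 = $3100.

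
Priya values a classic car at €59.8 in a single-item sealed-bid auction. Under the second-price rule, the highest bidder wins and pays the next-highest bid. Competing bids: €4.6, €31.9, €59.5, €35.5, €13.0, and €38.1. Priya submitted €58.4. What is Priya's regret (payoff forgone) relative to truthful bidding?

The highest competing bid is €59.5.
Bidding truthfully at €59.8: Priya has the top bid, wins, and pays the second-highest bid €59.5. Payoff = €59.8 − €59.5 = €0.3.
Bidding €58.4: the top bid is €59.5 (a rival), so Priya loses. Payoff = €0.0.
Regret = truthful payoff − actual payoff = €0.3 − €0.0 = €0.3.

Regret: €0.3.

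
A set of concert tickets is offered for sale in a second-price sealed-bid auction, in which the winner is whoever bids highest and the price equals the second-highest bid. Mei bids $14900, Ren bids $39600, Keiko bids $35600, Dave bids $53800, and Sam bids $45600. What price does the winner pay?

Ranking the bids: Dave $53800, then Sam $45600, then Ren $39600, then Keiko $35600, then Mei $14900.
Dave is the highest bidder, so Dave wins.
Under the second-price rule, the price is the second-highest bid: $45600.

Price paid: $45600.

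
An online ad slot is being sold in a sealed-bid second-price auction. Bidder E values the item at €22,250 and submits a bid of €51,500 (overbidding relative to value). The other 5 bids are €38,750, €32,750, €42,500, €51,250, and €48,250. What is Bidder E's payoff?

-€29,000

Highest competing bid: €51,250.
Bidder E's bid €51,500 is the highest overall, so Bidder E wins and pays the second-highest bid, €51,250.
Payoff = value − price = €22,250 − €51,250 = -€29,000.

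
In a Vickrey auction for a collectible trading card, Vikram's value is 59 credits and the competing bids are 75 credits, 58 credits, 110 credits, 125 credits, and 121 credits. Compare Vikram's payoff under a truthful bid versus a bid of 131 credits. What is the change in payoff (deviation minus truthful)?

The highest competing bid is 125 credits.
Bidding truthfully at 59 credits: the top bid is 125 credits (a rival), so Vikram loses. Payoff = 0 credits.
Bidding 131 credits: Vikram has the top bid, wins, and pays the second-highest bid 125 credits. Payoff = 59 credits − 125 credits = -66 credits.
Change = -66 credits − 0 credits = -66 credits.

-66 credits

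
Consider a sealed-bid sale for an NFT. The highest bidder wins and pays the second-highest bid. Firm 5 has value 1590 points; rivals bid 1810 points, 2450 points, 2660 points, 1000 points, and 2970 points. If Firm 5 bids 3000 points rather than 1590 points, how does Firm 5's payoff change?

Change in payoff: -1380 points.

The highest competing bid is 2970 points.
Bidding truthfully at 1590 points: the top bid is 2970 points (a rival), so Firm 5 loses. Payoff = 0 points.
Bidding 3000 points: Firm 5 has the top bid, wins, and pays the second-highest bid 2970 points. Payoff = 1590 points − 2970 points = -1380 points.
Change = -1380 points − 0 points = -1380 points.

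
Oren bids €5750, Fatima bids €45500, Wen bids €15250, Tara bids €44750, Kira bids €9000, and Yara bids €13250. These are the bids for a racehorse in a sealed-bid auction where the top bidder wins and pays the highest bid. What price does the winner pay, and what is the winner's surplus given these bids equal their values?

Sorted high to low: Fatima €45500, then Tara €44750, then Wen €15250, then Yara €13250, then Kira €9000, then Oren €5750.
Fatima is the highest bidder, so Fatima wins.
Under the first-price rule, the price is the highest bid: €45500.
Surplus = €45500 − €45500 = €0.

Price €45500; surplus €0.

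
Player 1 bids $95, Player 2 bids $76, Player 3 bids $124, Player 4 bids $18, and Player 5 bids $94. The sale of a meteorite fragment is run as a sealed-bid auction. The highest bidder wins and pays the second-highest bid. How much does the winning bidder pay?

$95

Sorted high to low: Player 3 $124 > Player 1 $95 > Player 5 $94 > Player 2 $76 > Player 4 $18.
Player 3 has the highest bid, so Player 3 wins.
The second-highest bid is $95, so that is what Player 3 pays.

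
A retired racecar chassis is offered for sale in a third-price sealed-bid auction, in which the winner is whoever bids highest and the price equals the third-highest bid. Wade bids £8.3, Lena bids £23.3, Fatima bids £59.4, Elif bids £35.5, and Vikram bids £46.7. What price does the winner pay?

Sorted high to low: Fatima £59.4 > Vikram £46.7 > Elif £35.5 > Lena £23.3 > Wade £8.3.
Fatima is the highest bidder, so Fatima wins.
Under the third-price rule, the price is the third-highest bid: £35.5.

£35.5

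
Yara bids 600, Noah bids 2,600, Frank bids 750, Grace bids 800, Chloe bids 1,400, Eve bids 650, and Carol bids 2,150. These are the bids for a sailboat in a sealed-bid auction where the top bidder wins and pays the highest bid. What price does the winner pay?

The winner pays 2,600.

Ordered from highest: Noah 2,600; Carol 2,150; Chloe 1,400; Grace 800; Frank 750; Eve 650; Yara 600.
Noah is the highest bidder, so Noah wins.
Under the first-price rule, the price is the highest bid: 2,600.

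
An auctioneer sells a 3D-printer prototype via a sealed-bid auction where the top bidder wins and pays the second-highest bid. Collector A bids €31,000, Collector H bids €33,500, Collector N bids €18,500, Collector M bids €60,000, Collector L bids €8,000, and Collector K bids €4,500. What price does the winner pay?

Ordered from highest: Collector M €60,000, then Collector H €33,500, then Collector A €31,000, then Collector N €18,500, then Collector L €8,000, then Collector K €4,500.
Collector M is the highest bidder, so Collector M wins.
Under the second-price rule, the price is the second-highest bid: €33,500.

The winner pays €33,500.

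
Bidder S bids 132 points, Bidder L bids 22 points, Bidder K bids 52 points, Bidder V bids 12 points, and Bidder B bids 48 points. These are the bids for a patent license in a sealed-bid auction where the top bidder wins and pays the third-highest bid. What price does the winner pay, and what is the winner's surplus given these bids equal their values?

Price 48 points; surplus 84 points.

Ordered from highest: Bidder S 132 points; Bidder K 52 points; Bidder B 48 points; Bidder L 22 points; Bidder V 12 points.
Bidder S is the highest bidder, so Bidder S wins.
Under the third-price rule, the price is the third-highest bid: 48 points.
Surplus = 132 points − 48 points = 84 points.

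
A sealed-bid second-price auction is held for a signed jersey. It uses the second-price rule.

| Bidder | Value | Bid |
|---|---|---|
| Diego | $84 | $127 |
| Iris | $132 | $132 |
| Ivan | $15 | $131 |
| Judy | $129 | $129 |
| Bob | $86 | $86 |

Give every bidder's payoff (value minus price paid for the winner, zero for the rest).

Diego $0, Iris $1, Ivan $0, Judy $0, Bob $0.

Ordered from highest: Iris $132; Ivan $131; Judy $129; Diego $127; Bob $86.
Iris has the top bid and wins; the price is the second-highest bid, $131.
Iris's payoff = $132 − $131 = $1. All other bidders lose, so their payoff is 0.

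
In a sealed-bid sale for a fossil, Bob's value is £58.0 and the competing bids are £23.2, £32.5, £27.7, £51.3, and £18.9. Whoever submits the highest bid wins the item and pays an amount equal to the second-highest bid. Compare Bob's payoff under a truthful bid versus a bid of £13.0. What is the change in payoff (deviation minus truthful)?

The highest competing bid is £51.3.
Bidding truthfully at £58.0: Bob has the top bid, wins, and pays the second-highest bid £51.3. Payoff = £58.0 − £51.3 = £6.7.
Bidding £13.0: the top bid is £51.3 (a rival), so Bob loses. Payoff = £0.0.
Change = £0.0 − £6.7 = -£6.7.

-£6.7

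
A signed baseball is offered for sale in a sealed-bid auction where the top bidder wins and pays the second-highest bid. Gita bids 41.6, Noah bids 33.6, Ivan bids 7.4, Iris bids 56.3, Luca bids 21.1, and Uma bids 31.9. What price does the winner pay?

41.6

Bids in descending order: Iris 56.3; Gita 41.6; Noah 33.6; Uma 31.9; Luca 21.1; Ivan 7.4.
Iris is the highest bidder, so Iris wins.
Under the second-price rule, the price is the second-highest bid: 41.6.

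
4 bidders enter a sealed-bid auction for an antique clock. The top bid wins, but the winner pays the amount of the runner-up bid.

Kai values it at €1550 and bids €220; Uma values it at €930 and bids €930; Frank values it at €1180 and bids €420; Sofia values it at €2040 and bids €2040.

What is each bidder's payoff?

Kai €0, Uma €0, Frank €0, Sofia €1110.

Sorted high to low: Sofia €2040; Uma €930; Frank €420; Kai €220.
Sofia has the top bid and wins; the price is the second-highest bid, €930.
Sofia's payoff = €2040 − €930 = €1110. All other bidders lose, so their payoff is 0.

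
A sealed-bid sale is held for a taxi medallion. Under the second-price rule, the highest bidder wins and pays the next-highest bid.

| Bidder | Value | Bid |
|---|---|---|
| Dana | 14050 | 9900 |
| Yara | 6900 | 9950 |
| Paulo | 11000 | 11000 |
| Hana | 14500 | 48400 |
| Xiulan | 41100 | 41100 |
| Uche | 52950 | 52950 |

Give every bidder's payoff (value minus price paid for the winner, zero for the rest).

Sorted high to low: Uche 52950, then Hana 48400, then Xiulan 41100, then Paulo 11000, then Yara 9950, then Dana 9900.
Uche has the top bid and wins; the price is the second-highest bid, 48400.
Uche's payoff = 52950 − 48400 = 4550. All other bidders lose, so their payoff is 0.

Dana 0, Yara 0, Paulo 0, Hana 0, Xiulan 0, Uche 4550.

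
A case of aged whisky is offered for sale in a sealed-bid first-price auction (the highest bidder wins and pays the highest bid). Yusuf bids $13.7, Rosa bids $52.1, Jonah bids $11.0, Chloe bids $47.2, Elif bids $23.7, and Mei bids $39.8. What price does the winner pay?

Sorted high to low: Rosa $52.1 > Chloe $47.2 > Mei $39.8 > Elif $23.7 > Yusuf $13.7 > Jonah $11.0.
Rosa is the highest bidder, so Rosa wins.
Under the first-price rule, the price is the highest bid: $52.1.

Price paid: $52.1.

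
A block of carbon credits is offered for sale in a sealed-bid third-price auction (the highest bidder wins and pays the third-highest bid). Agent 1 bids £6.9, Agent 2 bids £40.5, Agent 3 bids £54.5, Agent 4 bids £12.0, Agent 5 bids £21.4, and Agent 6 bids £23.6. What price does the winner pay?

Bids in descending order: Agent 3 £54.5, then Agent 2 £40.5, then Agent 6 £23.6, then Agent 5 £21.4, then Agent 4 £12.0, then Agent 1 £6.9.
Agent 3 is the highest bidder, so Agent 3 wins.
Under the third-price rule, the price is the third-highest bid: £23.6.

Price paid: £23.6.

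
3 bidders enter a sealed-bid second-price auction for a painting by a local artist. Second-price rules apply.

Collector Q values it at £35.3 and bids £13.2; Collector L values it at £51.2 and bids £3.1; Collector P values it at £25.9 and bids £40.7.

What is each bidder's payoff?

Ordered from highest: Collector P £40.7 > Collector Q £13.2 > Collector L £3.1.
Collector P has the top bid and wins; the price is the second-highest bid, £13.2.
Collector P's payoff = £25.9 − £13.2 = £12.7. All other bidders lose, so their payoff is 0.

Payoffs: Collector Q £0.0, Collector L £0.0, Collector P £12.7.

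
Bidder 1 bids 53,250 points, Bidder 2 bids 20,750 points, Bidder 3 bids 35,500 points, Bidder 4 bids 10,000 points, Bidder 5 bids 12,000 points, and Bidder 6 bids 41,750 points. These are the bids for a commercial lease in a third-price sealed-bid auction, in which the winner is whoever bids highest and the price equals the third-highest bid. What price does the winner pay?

Sorted high to low: Bidder 1 53,250 points > Bidder 6 41,750 points > Bidder 3 35,500 points > Bidder 2 20,750 points > Bidder 5 12,000 points > Bidder 4 10,000 points.
Bidder 1 is the highest bidder, so Bidder 1 wins.
Under the third-price rule, the price is the third-highest bid: 35,500 points.

Price paid: 35,500 points.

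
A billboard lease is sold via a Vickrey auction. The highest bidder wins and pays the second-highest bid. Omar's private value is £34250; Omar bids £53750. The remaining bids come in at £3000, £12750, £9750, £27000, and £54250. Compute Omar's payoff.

Highest competing bid: £54250.
Omar's bid £53750 is not the highest, so Omar loses, pays nothing, and earns zero payoff.

Omar's payoff: £0.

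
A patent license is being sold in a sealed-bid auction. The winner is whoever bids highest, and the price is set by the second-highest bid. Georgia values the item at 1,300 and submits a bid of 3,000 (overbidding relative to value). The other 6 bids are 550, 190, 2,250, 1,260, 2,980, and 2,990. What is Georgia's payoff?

Highest competing bid: 2,990.
Georgia's bid 3,000 is the highest overall, so Georgia wins and pays the second-highest bid, 2,990.
Payoff = value − price = 1,300 − 2,990 = -1,690.

-1,690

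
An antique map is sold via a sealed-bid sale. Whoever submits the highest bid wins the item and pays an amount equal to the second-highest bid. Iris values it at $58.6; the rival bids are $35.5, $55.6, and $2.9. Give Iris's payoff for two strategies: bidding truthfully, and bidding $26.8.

Truthful: $3.0; alternative: $0.0.

The highest competing bid is $55.6.
Bidding truthfully at $58.6: Iris has the top bid, wins, and pays the second-highest bid $55.6. Payoff = $58.6 − $55.6 = $3.0.
Bidding $26.8: the top bid is $55.6 (a rival), so Iris loses. Payoff = $0.0.
This is the dominant-strategy logic: truthful bidding weakly beats any alternative.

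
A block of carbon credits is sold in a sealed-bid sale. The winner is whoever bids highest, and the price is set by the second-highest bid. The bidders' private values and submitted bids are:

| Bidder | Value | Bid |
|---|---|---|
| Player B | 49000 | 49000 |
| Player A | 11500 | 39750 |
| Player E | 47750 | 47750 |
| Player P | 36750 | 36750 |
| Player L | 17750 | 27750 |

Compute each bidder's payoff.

Ordered from highest: Player B 49000, then Player E 47750, then Player A 39750, then Player P 36750, then Player L 27750.
Player B has the top bid and wins; the price is the second-highest bid, 47750.
Player B's payoff = 49000 − 47750 = 1250. All other bidders lose, so their payoff is 0.

Payoffs: Player B 1250, Player A 0, Player E 0, Player P 0, Player L 0.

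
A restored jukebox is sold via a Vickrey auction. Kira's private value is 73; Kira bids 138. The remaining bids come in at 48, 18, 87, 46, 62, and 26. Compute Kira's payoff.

Highest competing bid: 87.
Kira's bid 138 is the highest overall, so Kira wins and pays the second-highest bid, 87.
Payoff = value − price = 73 − 87 = -14.
Overbidding won the item at a price above value — truthful bidding would have avoided this loss.

-14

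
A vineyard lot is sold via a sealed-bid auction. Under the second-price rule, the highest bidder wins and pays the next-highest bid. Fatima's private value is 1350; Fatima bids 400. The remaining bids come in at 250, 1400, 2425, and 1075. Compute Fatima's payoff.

Payoff = 0.

Highest competing bid: 2425.
Fatima's bid 400 is not the highest, so Fatima loses, pays nothing, and earns zero payoff.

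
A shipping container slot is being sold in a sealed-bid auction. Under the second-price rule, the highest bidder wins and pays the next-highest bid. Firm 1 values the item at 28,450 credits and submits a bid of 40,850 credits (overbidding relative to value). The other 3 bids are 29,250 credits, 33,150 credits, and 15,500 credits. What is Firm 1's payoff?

Payoff = -4,700 credits.

Highest competing bid: 33,150 credits.
Firm 1's bid 40,850 credits is the highest overall, so Firm 1 wins and pays the second-highest bid, 33,150 credits.
Payoff = value − price = 28,450 credits − 33,150 credits = -4,700 credits.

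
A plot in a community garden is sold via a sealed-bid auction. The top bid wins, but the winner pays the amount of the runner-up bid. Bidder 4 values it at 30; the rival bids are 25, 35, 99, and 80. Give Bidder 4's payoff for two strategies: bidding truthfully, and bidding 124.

The highest competing bid is 99.
Bidding truthfully at 30: the top bid is 99 (a rival), so Bidder 4 loses. Payoff = 0.
Bidding 124: Bidder 4 has the top bid, wins, and pays the second-highest bid 99. Payoff = 30 − 99 = -69.

(a) 0  (b) -69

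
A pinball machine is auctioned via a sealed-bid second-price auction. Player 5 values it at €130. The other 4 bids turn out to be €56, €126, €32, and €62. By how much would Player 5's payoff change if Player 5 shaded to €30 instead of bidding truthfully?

-€4

The highest competing bid is €126.
Bidding truthfully at €130: Player 5 has the top bid, wins, and pays the second-highest bid €126. Payoff = €130 − €126 = €4.
Bidding €30: the top bid is €126 (a rival), so Player 5 loses. Payoff = €0.
Change = €0 − €4 = -€4.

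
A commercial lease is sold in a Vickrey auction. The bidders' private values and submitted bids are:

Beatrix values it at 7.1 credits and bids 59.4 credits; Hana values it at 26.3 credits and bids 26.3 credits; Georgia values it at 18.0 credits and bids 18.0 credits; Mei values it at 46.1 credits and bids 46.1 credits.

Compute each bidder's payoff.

Beatrix -39.0 credits, Hana 0.0 credits, Georgia 0.0 credits, Mei 0.0 credits.

Ranking the bids: Beatrix 59.4 credits; Mei 46.1 credits; Hana 26.3 credits; Georgia 18.0 credits.
Beatrix has the top bid and wins; the price is the second-highest bid, 46.1 credits.
Beatrix's payoff = 7.1 credits − 46.1 credits = -39.0 credits. All other bidders lose, so their payoff is 0.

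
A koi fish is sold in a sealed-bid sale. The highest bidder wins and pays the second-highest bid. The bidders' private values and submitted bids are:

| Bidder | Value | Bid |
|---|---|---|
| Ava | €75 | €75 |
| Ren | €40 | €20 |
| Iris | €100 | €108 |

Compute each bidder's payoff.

Ranking the bids: Iris €108; Ava €75; Ren €20.
Iris has the top bid and wins; the price is the second-highest bid, €75.
Iris's payoff = €100 − €75 = €25. All other bidders lose, so their payoff is 0.

Ava €0, Ren €0, Iris €25.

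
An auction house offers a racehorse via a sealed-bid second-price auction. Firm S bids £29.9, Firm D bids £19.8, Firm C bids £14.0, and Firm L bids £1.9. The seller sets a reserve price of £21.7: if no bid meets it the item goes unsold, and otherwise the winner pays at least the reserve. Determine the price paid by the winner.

Price paid: £21.7.

Ranking the bids: Firm S £29.9 > Firm D £19.8 > Firm C £14.0 > Firm L £1.9.
Firm S has the highest bid, so Firm S wins.
The second-highest bid is £19.8, but the reserve £21.7 is higher, so the price is the reserve.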